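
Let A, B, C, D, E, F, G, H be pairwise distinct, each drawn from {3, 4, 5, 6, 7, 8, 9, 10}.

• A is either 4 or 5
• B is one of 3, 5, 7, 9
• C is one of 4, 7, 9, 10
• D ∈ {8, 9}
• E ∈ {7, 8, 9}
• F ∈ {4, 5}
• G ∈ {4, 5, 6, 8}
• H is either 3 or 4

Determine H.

The 8 variables draw from only 8 values {3, 4, 5, 6, 7, 8, 9, 10}, so each is used; only G can be 6, hence G = 6.
Among the 7 still-open variables, 10 fits only C (and all 7 values in {3, 4, 5, 7, 8, 9, 10} must be used), so C = 10.
The 2 variables A and F are confined to {4, 5}, which locks those values in; drop them from B, H.
So H = 3.

3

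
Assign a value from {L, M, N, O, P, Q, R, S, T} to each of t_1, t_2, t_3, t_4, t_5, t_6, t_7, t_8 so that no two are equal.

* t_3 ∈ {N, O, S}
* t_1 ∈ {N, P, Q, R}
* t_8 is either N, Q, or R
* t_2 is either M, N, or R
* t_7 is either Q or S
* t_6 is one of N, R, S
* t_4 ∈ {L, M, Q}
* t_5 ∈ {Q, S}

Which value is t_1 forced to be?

P

The 8 variables together cover exactly {L, M, N, O, P, Q, R, S} — 8 values for 8 variables — and L appears only in t_4's list, so t_4 = L.
The 7 still-open variables draw from only 7 values {M, N, O, P, Q, R, S}, so each is used; only t_2 can be M, hence t_2 = M.
The 6 still-open variables draw from only 6 values {N, O, P, Q, R, S}, so each is used; only t_3 can be O, hence t_3 = O.
Among the 5 still-open variables, P fits only t_1 (and all 5 values in {N, P, Q, R, S} must be used), so t_1 = P.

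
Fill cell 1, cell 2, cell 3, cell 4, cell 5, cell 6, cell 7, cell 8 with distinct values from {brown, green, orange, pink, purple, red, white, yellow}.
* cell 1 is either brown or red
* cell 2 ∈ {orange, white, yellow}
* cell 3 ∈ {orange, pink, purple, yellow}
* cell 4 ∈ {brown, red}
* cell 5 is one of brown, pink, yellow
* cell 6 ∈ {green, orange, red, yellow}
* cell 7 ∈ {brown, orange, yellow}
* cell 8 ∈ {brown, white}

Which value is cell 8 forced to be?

white

The 8 variables together cover exactly {brown, green, orange, pink, purple, red, white, yellow} — 8 values for 8 variables — and green appears only in cell 6's list, so cell 6 = green.
Among the 7 still-open variables, purple fits only cell 3 (and all 7 values in {brown, orange, pink, purple, red, white, yellow} must be used), so cell 3 = purple.
The 6 still-open variables together cover exactly {brown, orange, pink, red, white, yellow} — 6 values for 6 variables — and pink appears only in cell 5's list, so cell 5 = pink.
The 2 variables cell 1 and cell 4 are confined to {brown, red}, which locks those values in; drop them from cell 7, cell 8.
So cell 8 = white.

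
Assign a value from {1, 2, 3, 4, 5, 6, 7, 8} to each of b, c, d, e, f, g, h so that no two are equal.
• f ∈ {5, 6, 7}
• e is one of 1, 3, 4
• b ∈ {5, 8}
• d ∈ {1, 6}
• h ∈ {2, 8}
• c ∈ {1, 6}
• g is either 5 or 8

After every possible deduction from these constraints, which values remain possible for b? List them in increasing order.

b and g between them cover only {5, 8} — a naked pair. Remove those values from f, h.
h has just one choice, so h = 2.
The 2 variables c and d are confined to {1, 6}, which locks those values in; drop them from e, f.
That leaves f = 7.
No further eliminations apply; b can still be any of 5, 8.

5, 8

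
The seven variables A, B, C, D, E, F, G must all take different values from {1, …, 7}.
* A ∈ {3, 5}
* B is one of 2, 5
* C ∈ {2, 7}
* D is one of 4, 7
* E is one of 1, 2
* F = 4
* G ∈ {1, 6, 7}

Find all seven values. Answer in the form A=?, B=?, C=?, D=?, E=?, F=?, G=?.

A=3, B=5, C=2, D=7, E=1, F=4, G=6

F has just one choice, so F = 4. Eliminate 4 elsewhere: D.
D has just one choice, so D = 7. So C, G can't be 7.
C's domain is down to {2}, so C = 2. Remove 2 from B, E.
That leaves E = 1. Strike 1 from G.
That leaves G = 6.
B must be 5 (only option left). So A can't be 5.
That leaves A = 3.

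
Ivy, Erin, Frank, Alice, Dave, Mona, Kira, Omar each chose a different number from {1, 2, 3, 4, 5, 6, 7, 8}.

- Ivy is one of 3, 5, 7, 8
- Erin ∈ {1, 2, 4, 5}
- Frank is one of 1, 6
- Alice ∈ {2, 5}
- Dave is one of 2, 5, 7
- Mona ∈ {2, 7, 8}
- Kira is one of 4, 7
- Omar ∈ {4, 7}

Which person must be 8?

Mona

The 8 variables draw from only 8 values {1, 2, 3, 4, 5, 6, 7, 8}, so each is used; only Ivy can be 3, hence Ivy = 3.
The 7 still-open variables together cover exactly {1, 2, 4, 5, 6, 7, 8} — 7 values for 7 variables — and 6 appears only in Frank's list, so Frank = 6.
The 6 still-open variables draw from only 6 values {1, 2, 4, 5, 7, 8}, so each is used; only Erin can be 1, hence Erin = 1.
The 5 still-open variables together cover exactly {2, 4, 5, 7, 8} — 5 values for 5 variables — and 8 appears only in Mona's list, so Mona = 8.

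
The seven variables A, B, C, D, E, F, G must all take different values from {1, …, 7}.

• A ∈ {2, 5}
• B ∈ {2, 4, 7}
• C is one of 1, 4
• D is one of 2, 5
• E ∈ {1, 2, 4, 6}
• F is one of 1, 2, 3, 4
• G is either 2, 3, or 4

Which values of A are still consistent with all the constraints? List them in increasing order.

The 7 variables draw from only 7 values {1, 2, 3, 4, 5, 6, 7}, so each is used; only E can be 6, hence E = 6.
The 6 still-open variables together cover exactly {1, 2, 3, 4, 5, 7} — 6 values for 6 variables — and 7 appears only in B's list, so B = 7.
A and D share exactly the 2 values {2, 5}; by pigeonhole those values go to them, so strike 2, 5 from F, G.
No further eliminations apply; A can still be any of 2, 5.

2, 5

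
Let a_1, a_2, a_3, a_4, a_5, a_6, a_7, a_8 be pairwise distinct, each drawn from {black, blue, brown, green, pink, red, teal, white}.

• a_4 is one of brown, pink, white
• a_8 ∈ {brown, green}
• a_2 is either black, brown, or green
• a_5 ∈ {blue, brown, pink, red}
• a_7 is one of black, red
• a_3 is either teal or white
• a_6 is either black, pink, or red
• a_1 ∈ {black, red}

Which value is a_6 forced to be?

pink

Among the 8 variables, blue fits only a_5 (and all 8 values in {black, blue, brown, green, pink, red, teal, white} must be used), so a_5 = blue.
The 7 still-open variables together cover exactly {black, brown, green, pink, red, teal, white} — 7 values for 7 variables — and teal appears only in a_3's list, so a_3 = teal.
Among the 6 still-open variables, white fits only a_4 (and all 6 values in {black, brown, green, pink, red, white} must be used), so a_4 = white.
Among the 5 still-open variables, pink fits only a_6 (and all 5 values in {black, brown, green, pink, red} must be used), so a_6 = pink.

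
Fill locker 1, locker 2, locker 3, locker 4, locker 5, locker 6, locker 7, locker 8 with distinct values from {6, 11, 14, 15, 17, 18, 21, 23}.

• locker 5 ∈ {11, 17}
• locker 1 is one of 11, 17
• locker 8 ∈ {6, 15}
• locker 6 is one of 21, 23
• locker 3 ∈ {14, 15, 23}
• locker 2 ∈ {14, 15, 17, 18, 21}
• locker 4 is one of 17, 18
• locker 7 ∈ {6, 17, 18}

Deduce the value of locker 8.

15

The 2 variables locker 1 and locker 5 are confined to {11, 17}, which locks those values in; drop them from locker 2, locker 4, locker 7.
locker 4 has just one choice, so locker 4 = 18. Eliminate 18 elsewhere: locker 2, locker 7.
locker 7's domain is down to {6}, so locker 7 = 6. Remove 6 from locker 8.
So locker 8 = 15.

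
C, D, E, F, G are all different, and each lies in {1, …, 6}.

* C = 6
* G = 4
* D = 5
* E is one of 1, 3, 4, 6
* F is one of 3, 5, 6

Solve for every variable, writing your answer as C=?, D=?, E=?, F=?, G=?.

C=6, D=5, E=1, F=3, G=4

C's domain is down to {6}, so C = 6. Strike 6 from E, F.
That leaves D = 5. So F can't be 5.
F must be 3 (only option left). Remove 3 from E.
G's domain is down to {4}, so G = 4. Remove 4 from E.
E must be 1 (only option left).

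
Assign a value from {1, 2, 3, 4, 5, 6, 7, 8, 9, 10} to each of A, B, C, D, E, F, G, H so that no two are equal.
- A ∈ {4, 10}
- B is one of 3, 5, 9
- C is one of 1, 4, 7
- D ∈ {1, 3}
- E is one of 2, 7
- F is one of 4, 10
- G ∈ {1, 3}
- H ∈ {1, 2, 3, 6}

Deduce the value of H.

6

The 2 variables A and F are confined to {4, 10}, which locks those values in; drop them from C.
The 2 variables D and G are confined to {1, 3}, which locks those values in; drop them from B, C, H.
That leaves C = 7. So E can't be 7.
E's domain is down to {2}, so E = 2. Remove 2 from H.
So H = 6.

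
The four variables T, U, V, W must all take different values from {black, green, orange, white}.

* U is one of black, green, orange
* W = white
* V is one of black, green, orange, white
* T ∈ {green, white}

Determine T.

green

W has just one choice, so W = white. Eliminate white elsewhere: T, V.
So T = green.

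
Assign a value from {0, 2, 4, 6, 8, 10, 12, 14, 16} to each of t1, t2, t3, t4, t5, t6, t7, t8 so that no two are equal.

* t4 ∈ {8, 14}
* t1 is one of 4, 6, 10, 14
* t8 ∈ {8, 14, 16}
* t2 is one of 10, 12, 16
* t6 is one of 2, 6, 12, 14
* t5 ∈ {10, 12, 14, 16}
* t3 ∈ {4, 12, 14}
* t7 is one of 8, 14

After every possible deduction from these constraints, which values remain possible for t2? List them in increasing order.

10, 12

The 8 variables draw from only 8 values {2, 4, 6, 8, 10, 12, 14, 16}, so each is used; only t6 can be 2, hence t6 = 2.
The 7 still-open variables together cover exactly {4, 6, 8, 10, 12, 14, 16} — 7 values for 7 variables — and 6 appears only in t1's list, so t1 = 6.
Among the 6 still-open variables, 4 fits only t3 (and all 6 values in {4, 8, 10, 12, 14, 16} must be used), so t3 = 4.
t4 and t7 share exactly the 2 values {8, 14}; by pigeonhole those values go to them, so strike 8, 14 from t5, t8.
t8 has just one choice, so t8 = 16. Eliminate 16 elsewhere: t2, t5.
No further eliminations apply; t2 can still be any of 10, 12.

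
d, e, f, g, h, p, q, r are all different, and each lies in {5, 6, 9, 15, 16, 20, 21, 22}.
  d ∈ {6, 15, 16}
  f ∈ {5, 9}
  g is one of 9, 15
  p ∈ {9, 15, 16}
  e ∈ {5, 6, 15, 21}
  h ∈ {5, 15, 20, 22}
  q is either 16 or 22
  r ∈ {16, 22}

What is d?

6

Among the 8 variables, 20 fits only h (and all 8 values in {5, 6, 9, 15, 16, 20, 21, 22} must be used), so h = 20.
The 7 still-open variables together cover exactly {5, 6, 9, 15, 16, 21, 22} — 7 values for 7 variables — and 21 appears only in e's list, so e = 21.
Among the 6 still-open variables, 5 fits only f (and all 6 values in {5, 6, 9, 15, 16, 22} must be used), so f = 5.
The 5 still-open variables together cover exactly {6, 9, 15, 16, 22} — 5 values for 5 variables — and 6 appears only in d's list, so d = 6.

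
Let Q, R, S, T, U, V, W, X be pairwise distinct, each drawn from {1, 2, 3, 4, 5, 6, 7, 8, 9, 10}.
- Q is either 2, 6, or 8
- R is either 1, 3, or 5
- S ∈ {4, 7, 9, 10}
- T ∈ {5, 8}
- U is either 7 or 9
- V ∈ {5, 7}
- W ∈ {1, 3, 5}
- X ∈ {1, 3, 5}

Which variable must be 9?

The 3 variables R, W, X are confined to {1, 3, 5}, which locks those values in; drop them from T, V.
T must be 8 (only option left). Strike 8 from Q.
That leaves V = 7. Strike 7 from S, U.
So 9 goes to U.

U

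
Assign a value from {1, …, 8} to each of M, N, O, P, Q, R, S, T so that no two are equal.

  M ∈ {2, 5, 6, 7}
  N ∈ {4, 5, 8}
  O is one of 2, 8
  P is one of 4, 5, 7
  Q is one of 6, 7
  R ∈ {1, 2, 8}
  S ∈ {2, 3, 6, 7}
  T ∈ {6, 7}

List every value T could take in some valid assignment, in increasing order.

The 8 variables draw from only 8 values {1, 2, 3, 4, 5, 6, 7, 8}, so each is used; only R can be 1, hence R = 1.
The 7 still-open variables draw from only 7 values {2, 3, 4, 5, 6, 7, 8}, so each is used; only S can be 3, hence S = 3.
Q and T between them cover only {6, 7} — a naked pair. Remove those values from M, P.
No further eliminations apply; T can still be any of 6, 7.

6, 7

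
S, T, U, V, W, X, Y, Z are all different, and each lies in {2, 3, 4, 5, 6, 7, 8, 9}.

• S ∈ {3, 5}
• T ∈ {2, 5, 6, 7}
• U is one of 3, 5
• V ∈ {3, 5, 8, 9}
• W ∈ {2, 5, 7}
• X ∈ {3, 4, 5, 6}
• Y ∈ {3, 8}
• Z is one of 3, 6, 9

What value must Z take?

Among the 8 variables, 4 fits only X (and all 8 values in {2, 3, 4, 5, 6, 7, 8, 9} must be used), so X = 4.
S and U between them cover only {3, 5} — a naked pair. Remove those values from T, V, W, Y, Z.
Y has just one choice, so Y = 8. Remove 8 from V.
V has just one choice, so V = 9. Remove 9 from Z.
So Z = 6.

6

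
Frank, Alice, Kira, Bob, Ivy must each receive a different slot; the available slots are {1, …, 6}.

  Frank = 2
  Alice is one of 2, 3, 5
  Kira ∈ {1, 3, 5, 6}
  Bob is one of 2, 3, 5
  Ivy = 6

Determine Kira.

1

Frank must be 2 (only option left). So Alice, Bob can't be 2.
Ivy has just one choice, so Ivy = 6. So Kira can't be 6.
The 3 still-open variables draw from only 3 values {1, 3, 5}, so each is used; only Kira can be 1, hence Kira = 1.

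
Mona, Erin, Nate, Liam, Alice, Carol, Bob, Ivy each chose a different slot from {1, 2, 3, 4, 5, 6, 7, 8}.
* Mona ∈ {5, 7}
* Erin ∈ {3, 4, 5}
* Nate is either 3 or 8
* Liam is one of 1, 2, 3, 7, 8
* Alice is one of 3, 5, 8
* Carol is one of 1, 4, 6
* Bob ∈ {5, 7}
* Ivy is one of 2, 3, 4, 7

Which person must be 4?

Among the 8 variables, 6 fits only Carol (and all 8 values in {1, 2, 3, 4, 5, 6, 7, 8} must be used), so Carol = 6.
The 7 still-open variables together cover exactly {1, 2, 3, 4, 5, 7, 8} — 7 values for 7 variables — and 1 appears only in Liam's list, so Liam = 1.
The 6 still-open variables draw from only 6 values {2, 3, 4, 5, 7, 8}, so each is used; only Ivy can be 2, hence Ivy = 2.
The 5 still-open variables together cover exactly {3, 4, 5, 7, 8} — 5 values for 5 variables — and 4 appears only in Erin's list, so Erin = 4.

Erin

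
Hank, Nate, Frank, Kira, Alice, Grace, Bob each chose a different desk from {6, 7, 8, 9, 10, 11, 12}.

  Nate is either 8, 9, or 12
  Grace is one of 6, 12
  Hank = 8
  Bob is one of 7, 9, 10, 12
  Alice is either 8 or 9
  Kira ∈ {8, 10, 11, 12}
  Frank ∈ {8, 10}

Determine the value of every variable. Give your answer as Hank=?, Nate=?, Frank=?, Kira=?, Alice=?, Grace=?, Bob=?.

Hank's domain is down to {8}, so Hank = 8. Remove 8 from Nate, Frank, Kira, Alice.
Frank has just one choice, so Frank = 10. Strike 10 from Kira, Bob.
Alice has just one choice, so Alice = 9. So Nate, Bob can't be 9.
Nate must be 12 (only option left). Strike 12 from Kira, Grace, Bob.
That leaves Kira = 11.
That leaves Grace = 6.
That leaves Bob = 7.

Hank=8, Nate=12, Frank=10, Kira=11, Alice=9, Grace=6, Bob=7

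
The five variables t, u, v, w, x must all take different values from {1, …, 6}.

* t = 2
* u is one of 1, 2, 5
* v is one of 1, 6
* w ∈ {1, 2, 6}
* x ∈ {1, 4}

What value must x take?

t's domain is down to {2}, so t = 2. Remove 2 from u, w.
The 4 still-open variables draw from only 4 values {1, 4, 5, 6}, so each is used; only x can be 4, hence x = 4.

4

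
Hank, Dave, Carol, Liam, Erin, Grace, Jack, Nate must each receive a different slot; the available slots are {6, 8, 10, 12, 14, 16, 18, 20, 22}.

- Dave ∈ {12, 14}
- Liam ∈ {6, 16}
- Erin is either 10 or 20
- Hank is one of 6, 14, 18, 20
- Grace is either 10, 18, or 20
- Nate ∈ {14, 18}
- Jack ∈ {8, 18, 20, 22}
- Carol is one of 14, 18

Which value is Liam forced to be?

16

The 2 variables Carol and Nate are confined to {14, 18}, which locks those values in; drop them from Hank, Dave, Grace, Jack.
That leaves Dave = 12.
The 2 variables Erin and Grace are confined to {10, 20}, which locks those values in; drop them from Hank, Jack.
Hank must be 6 (only option left). Strike 6 from Liam.
So Liam = 16.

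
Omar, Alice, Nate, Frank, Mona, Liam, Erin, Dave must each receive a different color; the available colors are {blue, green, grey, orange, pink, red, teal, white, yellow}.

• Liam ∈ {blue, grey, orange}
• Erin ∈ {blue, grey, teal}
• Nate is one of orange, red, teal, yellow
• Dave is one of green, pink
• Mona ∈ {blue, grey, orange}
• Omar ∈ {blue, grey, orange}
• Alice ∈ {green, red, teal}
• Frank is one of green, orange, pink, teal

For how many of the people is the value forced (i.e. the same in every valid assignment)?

The 8 variables draw from only 8 values {blue, green, grey, orange, pink, red, teal, yellow}, so each is used; only Nate can be yellow, hence Nate = yellow.
The 7 still-open variables draw from only 7 values {blue, green, grey, orange, pink, red, teal}, so each is used; only Alice can be red, hence Alice = red.
Omar, Mona, Liam between them cover only {blue, grey, orange} — a naked triple. Remove those values from Frank, Erin.
Erin's domain is down to {teal}, so Erin = teal. Remove teal from Frank.
Determined: Alice=red, Nate=yellow, Erin=teal. The other people each still have more than one consistent value. That makes 3.

3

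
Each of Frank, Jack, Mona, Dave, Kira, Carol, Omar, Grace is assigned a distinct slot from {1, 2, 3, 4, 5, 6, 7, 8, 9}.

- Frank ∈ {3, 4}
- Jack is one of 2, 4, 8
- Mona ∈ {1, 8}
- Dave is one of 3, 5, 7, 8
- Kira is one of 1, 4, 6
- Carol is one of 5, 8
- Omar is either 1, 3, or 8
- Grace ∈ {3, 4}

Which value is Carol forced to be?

5

Among the 8 variables, 2 fits only Jack (and all 8 values in {1, 2, 3, 4, 5, 6, 7, 8} must be used), so Jack = 2.
The 7 still-open variables draw from only 7 values {1, 3, 4, 5, 6, 7, 8}, so each is used; only Kira can be 6, hence Kira = 6.
The 6 still-open variables together cover exactly {1, 3, 4, 5, 7, 8} — 6 values for 6 variables — and 7 appears only in Dave's list, so Dave = 7.
The 5 still-open variables together cover exactly {1, 3, 4, 5, 8} — 5 values for 5 variables — and 5 appears only in Carol's list, so Carol = 5.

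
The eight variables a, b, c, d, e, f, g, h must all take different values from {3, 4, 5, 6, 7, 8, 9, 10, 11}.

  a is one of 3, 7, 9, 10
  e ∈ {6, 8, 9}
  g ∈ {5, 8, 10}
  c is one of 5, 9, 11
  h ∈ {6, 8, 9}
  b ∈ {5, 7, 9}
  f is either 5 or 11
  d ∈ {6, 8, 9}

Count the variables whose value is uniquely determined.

3

The 8 variables draw from only 8 values {3, 5, 6, 7, 8, 9, 10, 11}, so each is used; only a can be 3, hence a = 3.
Among the 7 still-open variables, 7 fits only b (and all 7 values in {5, 6, 7, 8, 9, 10, 11} must be used), so b = 7.
The 6 still-open variables draw from only 6 values {5, 6, 8, 9, 10, 11}, so each is used; only g can be 10, hence g = 10.
d, e, h between them cover only {6, 8, 9} — a naked triple. Remove those values from c.
Determined: a=3, b=7, g=10. The other variables each still have more than one consistent value. That makes 3.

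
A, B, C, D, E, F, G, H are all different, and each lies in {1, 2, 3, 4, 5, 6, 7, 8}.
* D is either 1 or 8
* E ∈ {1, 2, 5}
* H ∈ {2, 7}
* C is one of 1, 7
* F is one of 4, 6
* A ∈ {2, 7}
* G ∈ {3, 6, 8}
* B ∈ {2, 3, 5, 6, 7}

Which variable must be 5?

E

The 8 variables draw from only 8 values {1, 2, 3, 4, 5, 6, 7, 8}, so each is used; only F can be 4, hence F = 4.
The 2 variables A and H are confined to {2, 7}, which locks those values in; drop them from B, C, E.
That leaves C = 1. Remove 1 from D, E.
So 5 goes to E.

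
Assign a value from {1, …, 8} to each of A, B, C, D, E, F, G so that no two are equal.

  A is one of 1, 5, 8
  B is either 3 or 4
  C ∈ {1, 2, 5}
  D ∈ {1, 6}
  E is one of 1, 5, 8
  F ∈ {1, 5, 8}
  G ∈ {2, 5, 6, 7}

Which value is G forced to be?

7

A, E, F share exactly the 3 values {1, 5, 8}; by pigeonhole those values go to them, so strike 1, 5, 8 from C, D, G.
That leaves C = 2. So G can't be 2.
D must be 6 (only option left). Remove 6 from G.
So G = 7.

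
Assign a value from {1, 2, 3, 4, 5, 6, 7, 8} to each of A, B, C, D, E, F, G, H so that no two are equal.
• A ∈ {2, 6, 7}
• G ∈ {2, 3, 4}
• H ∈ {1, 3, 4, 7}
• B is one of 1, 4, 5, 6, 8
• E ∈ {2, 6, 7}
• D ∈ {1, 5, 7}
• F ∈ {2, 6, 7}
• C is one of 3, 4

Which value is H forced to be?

1

The 8 variables draw from only 8 values {1, 2, 3, 4, 5, 6, 7, 8}, so each is used; only B can be 8, hence B = 8.
The 7 still-open variables draw from only 7 values {1, 2, 3, 4, 5, 6, 7}, so each is used; only D can be 5, hence D = 5.
Among the 6 still-open variables, 1 fits only H (and all 6 values in {1, 2, 3, 4, 6, 7} must be used), so H = 1.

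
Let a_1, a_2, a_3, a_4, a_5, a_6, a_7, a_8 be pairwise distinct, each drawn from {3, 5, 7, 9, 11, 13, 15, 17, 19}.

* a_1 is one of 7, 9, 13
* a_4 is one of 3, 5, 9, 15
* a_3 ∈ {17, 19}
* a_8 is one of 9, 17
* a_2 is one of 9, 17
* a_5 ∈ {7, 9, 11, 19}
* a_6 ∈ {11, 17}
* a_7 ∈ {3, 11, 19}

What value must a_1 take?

13

The 2 variables a_2 and a_8 are confined to {9, 17}, which locks those values in; drop them from a_1, a_3, a_4, a_5, a_6.
That leaves a_3 = 19. So a_5, a_7 can't be 19.
That leaves a_6 = 11. Strike 11 from a_5, a_7.
a_7 must be 3 (only option left). So a_4 can't be 3.
a_5's domain is down to {7}, so a_5 = 7. So a_1 can't be 7.
So a_1 = 13.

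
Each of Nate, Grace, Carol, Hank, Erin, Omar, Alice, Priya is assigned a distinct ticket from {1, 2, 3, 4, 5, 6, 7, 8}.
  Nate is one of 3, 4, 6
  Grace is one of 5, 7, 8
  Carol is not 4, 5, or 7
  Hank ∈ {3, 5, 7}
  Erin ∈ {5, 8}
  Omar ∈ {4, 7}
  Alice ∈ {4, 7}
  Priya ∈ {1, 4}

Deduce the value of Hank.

3

The 8 variables together cover exactly {1, 2, 3, 4, 5, 6, 7, 8} — 8 values for 8 variables — and 2 appears only in Carol's list, so Carol = 2.
Among the 7 still-open variables, 1 fits only Priya (and all 7 values in {1, 3, 4, 5, 6, 7, 8} must be used), so Priya = 1.
The 6 still-open variables draw from only 6 values {3, 4, 5, 6, 7, 8}, so each is used; only Nate can be 6, hence Nate = 6.
The 5 still-open variables together cover exactly {3, 4, 5, 7, 8} — 5 values for 5 variables — and 3 appears only in Hank's list, so Hank = 3.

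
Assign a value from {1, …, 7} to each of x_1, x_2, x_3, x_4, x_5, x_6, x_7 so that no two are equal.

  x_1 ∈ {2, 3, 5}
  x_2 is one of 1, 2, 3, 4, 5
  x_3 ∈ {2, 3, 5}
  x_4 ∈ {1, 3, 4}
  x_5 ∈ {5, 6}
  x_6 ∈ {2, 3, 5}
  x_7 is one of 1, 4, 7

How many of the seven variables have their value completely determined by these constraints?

2

The 7 variables together cover exactly {1, 2, 3, 4, 5, 6, 7} — 7 values for 7 variables — and 6 appears only in x_5's list, so x_5 = 6.
The 6 still-open variables together cover exactly {1, 2, 3, 4, 5, 7} — 6 values for 6 variables — and 7 appears only in x_7's list, so x_7 = 7.
The 3 variables x_1, x_3, x_6 are confined to {2, 3, 5}, which locks those values in; drop them from x_2, x_4.
Determined: x_5=6, x_7=7. The other variables each still have more than one consistent value. That makes 2.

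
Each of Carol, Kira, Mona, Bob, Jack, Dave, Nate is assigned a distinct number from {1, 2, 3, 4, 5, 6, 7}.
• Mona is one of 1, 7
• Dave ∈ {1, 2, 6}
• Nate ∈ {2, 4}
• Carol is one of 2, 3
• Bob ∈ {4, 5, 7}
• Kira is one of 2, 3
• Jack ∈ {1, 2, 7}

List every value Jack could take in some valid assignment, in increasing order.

Among the 7 variables, 5 fits only Bob (and all 7 values in {1, 2, 3, 4, 5, 6, 7} must be used), so Bob = 5.
Among the 6 still-open variables, 4 fits only Nate (and all 6 values in {1, 2, 3, 4, 6, 7} must be used), so Nate = 4.
Among the 5 still-open variables, 6 fits only Dave (and all 5 values in {1, 2, 3, 6, 7} must be used), so Dave = 6.
The 2 variables Carol and Kira are confined to {2, 3}, which locks those values in; drop them from Jack.
No further eliminations apply; Jack can still be any of 1, 7.

1, 7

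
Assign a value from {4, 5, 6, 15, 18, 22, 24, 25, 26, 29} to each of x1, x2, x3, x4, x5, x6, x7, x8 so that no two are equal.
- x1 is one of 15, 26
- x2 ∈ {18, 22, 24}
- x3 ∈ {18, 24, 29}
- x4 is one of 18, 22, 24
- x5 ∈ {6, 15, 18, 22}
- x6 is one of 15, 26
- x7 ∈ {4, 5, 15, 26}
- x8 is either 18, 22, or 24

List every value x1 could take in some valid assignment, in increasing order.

15, 26

x1 and x6 between them cover only {15, 26} — a naked pair. Remove those values from x5, x7.
The 3 variables x2, x4, x8 are confined to {18, 22, 24}, which locks those values in; drop them from x3, x5.
x3 must be 29 (only option left).
x5's domain is down to {6}, so x5 = 6.
No further eliminations apply; x1 can still be any of 15, 26.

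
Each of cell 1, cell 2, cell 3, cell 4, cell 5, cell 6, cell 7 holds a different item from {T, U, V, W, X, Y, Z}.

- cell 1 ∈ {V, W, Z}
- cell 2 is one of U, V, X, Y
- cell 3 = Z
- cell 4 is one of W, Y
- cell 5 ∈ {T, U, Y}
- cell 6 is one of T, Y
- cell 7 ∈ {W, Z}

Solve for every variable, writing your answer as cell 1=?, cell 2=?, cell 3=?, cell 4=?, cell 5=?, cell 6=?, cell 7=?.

cell 3's domain is down to {Z}, so cell 3 = Z. Eliminate Z elsewhere: cell 1, cell 7.
cell 7 must be W (only option left). Strike W from cell 1, cell 4.
cell 1's domain is down to {V}, so cell 1 = V. So cell 2 can't be V.
cell 4 must be Y (only option left). Eliminate Y elsewhere: cell 2, cell 5, cell 6.
cell 6 has just one choice, so cell 6 = T. Remove T from cell 5.
cell 5 must be U (only option left). Eliminate U elsewhere: cell 2.
That leaves cell 2 = X.

cell 1=V, cell 2=X, cell 3=Z, cell 4=Y, cell 5=U, cell 6=T, cell 7=W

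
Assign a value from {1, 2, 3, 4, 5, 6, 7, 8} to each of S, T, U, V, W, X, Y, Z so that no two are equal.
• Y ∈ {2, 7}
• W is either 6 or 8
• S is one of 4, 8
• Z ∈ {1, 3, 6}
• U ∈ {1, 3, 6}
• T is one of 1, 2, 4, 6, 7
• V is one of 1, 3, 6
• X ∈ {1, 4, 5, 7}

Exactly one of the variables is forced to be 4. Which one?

S

The 8 variables together cover exactly {1, 2, 3, 4, 5, 6, 7, 8} — 8 values for 8 variables — and 5 appears only in X's list, so X = 5.
U, V, Z between them cover only {1, 3, 6} — a naked triple. Remove those values from T, W.
W's domain is down to {8}, so W = 8. Eliminate 8 elsewhere: S.
So 4 goes to S.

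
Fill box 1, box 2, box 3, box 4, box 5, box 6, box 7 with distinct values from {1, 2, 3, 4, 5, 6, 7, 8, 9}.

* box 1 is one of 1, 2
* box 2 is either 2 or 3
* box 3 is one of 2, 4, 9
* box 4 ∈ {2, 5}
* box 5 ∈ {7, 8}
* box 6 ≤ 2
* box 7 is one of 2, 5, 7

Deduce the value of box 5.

box 1 and box 6 share exactly the 2 values {1, 2}; by pigeonhole those values go to them, so strike 1, 2 from box 2, box 3, box 4, box 7.
box 2's domain is down to {3}, so box 2 = 3.
That leaves box 4 = 5. Remove 5 from box 7.
box 7's domain is down to {7}, so box 7 = 7. Eliminate 7 elsewhere: box 5.
So box 5 = 8.

8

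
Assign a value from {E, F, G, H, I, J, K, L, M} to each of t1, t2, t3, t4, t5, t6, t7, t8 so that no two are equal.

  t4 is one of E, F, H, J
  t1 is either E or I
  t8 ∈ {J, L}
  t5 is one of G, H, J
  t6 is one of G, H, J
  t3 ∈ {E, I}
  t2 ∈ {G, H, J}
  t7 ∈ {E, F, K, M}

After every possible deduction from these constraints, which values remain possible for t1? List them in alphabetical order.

t1 and t3 share exactly the 2 values {E, I}; by pigeonhole those values go to them, so strike E, I from t4, t7.
t2, t5, t6 between them cover only {G, H, J} — a naked triple. Remove those values from t4, t8.
t4's domain is down to {F}, so t4 = F. Strike F from t7.
t8's domain is down to {L}, so t8 = L.
No further eliminations apply; t1 can still be any of E, I.

E, I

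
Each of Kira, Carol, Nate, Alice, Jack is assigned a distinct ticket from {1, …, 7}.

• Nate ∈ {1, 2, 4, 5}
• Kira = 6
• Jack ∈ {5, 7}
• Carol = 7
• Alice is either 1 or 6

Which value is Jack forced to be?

5

Kira's domain is down to {6}, so Kira = 6. Strike 6 from Alice.
That leaves Carol = 7. Eliminate 7 elsewhere: Jack.
So Jack = 5.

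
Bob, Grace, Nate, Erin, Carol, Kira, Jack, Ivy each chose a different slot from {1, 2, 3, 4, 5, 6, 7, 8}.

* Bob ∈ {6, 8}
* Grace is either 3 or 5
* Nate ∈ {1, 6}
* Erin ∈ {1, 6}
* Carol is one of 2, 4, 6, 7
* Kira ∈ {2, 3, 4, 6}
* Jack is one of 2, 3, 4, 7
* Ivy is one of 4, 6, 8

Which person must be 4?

The 8 variables together cover exactly {1, 2, 3, 4, 5, 6, 7, 8} — 8 values for 8 variables — and 5 appears only in Grace's list, so Grace = 5.
Nate and Erin share exactly the 2 values {1, 6}; by pigeonhole those values go to them, so strike 1, 6 from Bob, Carol, Kira, Ivy.
Bob has just one choice, so Bob = 8. Eliminate 8 elsewhere: Ivy.
So 4 goes to Ivy.

Ivy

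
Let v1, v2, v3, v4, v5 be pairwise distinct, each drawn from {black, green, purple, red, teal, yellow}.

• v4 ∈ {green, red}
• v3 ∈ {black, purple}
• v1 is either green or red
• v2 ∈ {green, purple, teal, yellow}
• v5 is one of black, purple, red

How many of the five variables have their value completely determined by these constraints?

v1 and v4 between them cover only {green, red} — a naked pair. Remove those values from v2, v5.
The 2 variables v3 and v5 are confined to {black, purple}, which locks those values in; drop them from v2.
Determined: none. The other variables each still have more than one consistent value. That makes 0.

0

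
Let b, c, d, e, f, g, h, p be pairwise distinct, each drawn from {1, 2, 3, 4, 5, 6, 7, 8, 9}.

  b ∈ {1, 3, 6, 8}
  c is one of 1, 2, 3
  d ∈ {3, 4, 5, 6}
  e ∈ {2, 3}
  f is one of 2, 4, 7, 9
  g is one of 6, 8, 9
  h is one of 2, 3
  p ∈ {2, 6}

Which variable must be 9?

e and h between them cover only {2, 3} — a naked pair. Remove those values from b, c, d, f, p.
c must be 1 (only option left). Strike 1 from b.
p must be 6 (only option left). Remove 6 from b, d, g.
b must be 8 (only option left). Eliminate 8 elsewhere: g.
So 9 goes to g.

g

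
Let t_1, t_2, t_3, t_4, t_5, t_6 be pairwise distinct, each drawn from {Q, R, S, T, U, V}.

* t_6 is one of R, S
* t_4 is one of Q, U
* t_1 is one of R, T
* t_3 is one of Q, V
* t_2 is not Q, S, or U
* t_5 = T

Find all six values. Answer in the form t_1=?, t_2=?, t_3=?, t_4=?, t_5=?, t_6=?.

t_1=R, t_2=V, t_3=Q, t_4=U, t_5=T, t_6=S

t_5 must be T (only option left). Remove T from t_1, t_2.
t_1 must be R (only option left). Eliminate R elsewhere: t_2, t_6.
t_2's domain is down to {V}, so t_2 = V. Strike V from t_3.
t_3 has just one choice, so t_3 = Q. Remove Q from t_4.
t_4 must be U (only option left).
t_6's domain is down to {S}, so t_6 = S.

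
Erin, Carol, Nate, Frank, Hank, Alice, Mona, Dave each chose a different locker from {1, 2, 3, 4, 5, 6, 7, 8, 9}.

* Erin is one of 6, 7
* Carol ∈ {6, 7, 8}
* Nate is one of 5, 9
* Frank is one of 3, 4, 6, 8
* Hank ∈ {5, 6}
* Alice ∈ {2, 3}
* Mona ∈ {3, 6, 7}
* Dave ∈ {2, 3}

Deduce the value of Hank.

The 8 variables together cover exactly {2, 3, 4, 5, 6, 7, 8, 9} — 8 values for 8 variables — and 4 appears only in Frank's list, so Frank = 4.
The 7 still-open variables together cover exactly {2, 3, 5, 6, 7, 8, 9} — 7 values for 7 variables — and 8 appears only in Carol's list, so Carol = 8.
The 6 still-open variables together cover exactly {2, 3, 5, 6, 7, 9} — 6 values for 6 variables — and 9 appears only in Nate's list, so Nate = 9.
The 5 still-open variables draw from only 5 values {2, 3, 5, 6, 7}, so each is used; only Hank can be 5, hence Hank = 5.

5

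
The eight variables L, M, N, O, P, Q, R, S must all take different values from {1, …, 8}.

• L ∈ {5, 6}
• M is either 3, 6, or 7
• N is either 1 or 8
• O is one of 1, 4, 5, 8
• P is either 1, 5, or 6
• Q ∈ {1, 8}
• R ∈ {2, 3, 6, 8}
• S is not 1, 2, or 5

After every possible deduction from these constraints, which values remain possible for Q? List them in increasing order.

1, 8

Among the 8 variables, 2 fits only R (and all 8 values in {1, 2, 3, 4, 5, 6, 7, 8} must be used), so R = 2.
The 2 variables N and Q are confined to {1, 8}, which locks those values in; drop them from O, P, S.
The 2 variables L and P are confined to {5, 6}, which locks those values in; drop them from M, O, S.
O has just one choice, so O = 4. Eliminate 4 elsewhere: S.
No further eliminations apply; Q can still be any of 1, 8.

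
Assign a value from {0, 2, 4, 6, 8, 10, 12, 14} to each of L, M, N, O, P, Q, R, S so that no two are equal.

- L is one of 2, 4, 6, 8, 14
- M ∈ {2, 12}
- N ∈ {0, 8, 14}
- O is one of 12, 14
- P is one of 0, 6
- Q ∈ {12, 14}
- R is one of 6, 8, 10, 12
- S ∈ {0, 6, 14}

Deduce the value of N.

The 8 variables together cover exactly {0, 2, 4, 6, 8, 10, 12, 14} — 8 values for 8 variables — and 4 appears only in L's list, so L = 4.
The 7 still-open variables draw from only 7 values {0, 2, 6, 8, 10, 12, 14}, so each is used; only M can be 2, hence M = 2.
Among the 6 still-open variables, 10 fits only R (and all 6 values in {0, 6, 8, 10, 12, 14} must be used), so R = 10.
The 5 still-open variables together cover exactly {0, 6, 8, 12, 14} — 5 values for 5 variables — and 8 appears only in N's list, so N = 8.

8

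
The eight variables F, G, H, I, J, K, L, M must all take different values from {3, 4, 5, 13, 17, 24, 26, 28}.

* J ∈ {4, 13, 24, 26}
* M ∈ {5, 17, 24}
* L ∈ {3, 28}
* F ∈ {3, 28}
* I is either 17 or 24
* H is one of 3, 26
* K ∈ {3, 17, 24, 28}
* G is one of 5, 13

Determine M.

5

Among the 8 variables, 4 fits only J (and all 8 values in {3, 4, 5, 13, 17, 24, 26, 28} must be used), so J = 4.
The 7 still-open variables together cover exactly {3, 5, 13, 17, 24, 26, 28} — 7 values for 7 variables — and 13 appears only in G's list, so G = 13.
The 6 still-open variables together cover exactly {3, 5, 17, 24, 26, 28} — 6 values for 6 variables — and 5 appears only in M's list, so M = 5.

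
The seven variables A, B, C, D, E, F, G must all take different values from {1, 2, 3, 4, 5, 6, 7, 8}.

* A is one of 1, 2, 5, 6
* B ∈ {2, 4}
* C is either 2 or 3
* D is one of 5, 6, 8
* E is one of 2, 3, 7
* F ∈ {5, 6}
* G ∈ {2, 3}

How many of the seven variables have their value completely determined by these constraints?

The 2 variables C and G are confined to {2, 3}, which locks those values in; drop them from A, B, E.
That leaves B = 4.
E has just one choice, so E = 7.
Determined: B=4, E=7. The other variables each still have more than one consistent value. That makes 2.

2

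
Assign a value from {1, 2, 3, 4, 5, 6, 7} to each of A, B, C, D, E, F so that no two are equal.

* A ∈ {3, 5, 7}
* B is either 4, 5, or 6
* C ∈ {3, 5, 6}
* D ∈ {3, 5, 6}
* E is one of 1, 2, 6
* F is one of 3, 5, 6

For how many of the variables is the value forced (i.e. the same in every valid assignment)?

2

C, D, F share exactly the 3 values {3, 5, 6}; by pigeonhole those values go to them, so strike 3, 5, 6 from A, B, E.
A's domain is down to {7}, so A = 7.
That leaves B = 4.
Determined: A=7, B=4. The other variables each still have more than one consistent value. That makes 2.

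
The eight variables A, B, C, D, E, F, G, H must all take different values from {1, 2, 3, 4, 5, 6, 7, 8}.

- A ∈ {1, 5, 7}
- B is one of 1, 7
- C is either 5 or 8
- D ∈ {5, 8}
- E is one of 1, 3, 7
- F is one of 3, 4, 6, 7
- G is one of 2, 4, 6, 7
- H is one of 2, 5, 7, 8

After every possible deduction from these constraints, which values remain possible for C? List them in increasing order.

5, 8

C and D share exactly the 2 values {5, 8}; by pigeonhole those values go to them, so strike 5, 8 from A, H.
A and B between them cover only {1, 7} — a naked pair. Remove those values from E, F, G, H.
E has just one choice, so E = 3. Remove 3 from F.
That leaves H = 2. Remove 2 from G.
No further eliminations apply; C can still be any of 5, 8.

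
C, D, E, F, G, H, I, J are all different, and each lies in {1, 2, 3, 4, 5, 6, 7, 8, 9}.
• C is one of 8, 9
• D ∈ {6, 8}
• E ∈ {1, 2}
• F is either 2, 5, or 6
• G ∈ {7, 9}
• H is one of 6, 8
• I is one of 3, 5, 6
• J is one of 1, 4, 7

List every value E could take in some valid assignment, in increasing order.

D and H between them cover only {6, 8} — a naked pair. Remove those values from C, F, I.
That leaves C = 9. Remove 9 from G.
G's domain is down to {7}, so G = 7. Remove 7 from J.
No further eliminations apply; E can still be any of 1, 2.

1, 2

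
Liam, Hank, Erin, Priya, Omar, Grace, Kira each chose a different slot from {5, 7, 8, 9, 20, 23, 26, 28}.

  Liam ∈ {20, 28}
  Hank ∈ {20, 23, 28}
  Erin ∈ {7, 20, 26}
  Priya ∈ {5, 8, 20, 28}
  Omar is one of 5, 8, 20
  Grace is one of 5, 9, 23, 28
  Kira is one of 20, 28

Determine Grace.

9

Liam and Kira between them cover only {20, 28} — a naked pair. Remove those values from Hank, Erin, Priya, Omar, Grace.
Hank's domain is down to {23}, so Hank = 23. Strike 23 from Grace.
Priya and Omar between them cover only {5, 8} — a naked pair. Remove those values from Grace.
So Grace = 9.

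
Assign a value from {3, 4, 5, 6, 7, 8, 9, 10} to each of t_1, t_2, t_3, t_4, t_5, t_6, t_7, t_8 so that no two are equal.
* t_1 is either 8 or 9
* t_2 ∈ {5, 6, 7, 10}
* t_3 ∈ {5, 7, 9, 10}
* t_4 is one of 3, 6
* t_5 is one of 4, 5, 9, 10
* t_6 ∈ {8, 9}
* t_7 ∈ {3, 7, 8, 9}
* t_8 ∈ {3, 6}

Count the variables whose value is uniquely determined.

Among the 8 variables, 4 fits only t_5 (and all 8 values in {3, 4, 5, 6, 7, 8, 9, 10} must be used), so t_5 = 4.
The 2 variables t_1 and t_6 are confined to {8, 9}, which locks those values in; drop them from t_3, t_7.
t_4 and t_8 share exactly the 2 values {3, 6}; by pigeonhole those values go to them, so strike 3, 6 from t_2, t_7.
t_7 must be 7 (only option left). Remove 7 from t_2, t_3.
Determined: t_5=4, t_7=7. The other variables each still have more than one consistent value. That makes 2.

2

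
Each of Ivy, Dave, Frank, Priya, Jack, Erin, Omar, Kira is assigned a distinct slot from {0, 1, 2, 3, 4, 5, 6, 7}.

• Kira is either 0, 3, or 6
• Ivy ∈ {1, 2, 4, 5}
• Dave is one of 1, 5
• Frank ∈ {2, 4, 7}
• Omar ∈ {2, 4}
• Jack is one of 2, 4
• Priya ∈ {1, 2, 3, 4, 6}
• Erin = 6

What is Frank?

7

Erin must be 6 (only option left). Strike 6 from Priya, Kira.
Among the 7 still-open variables, 0 fits only Kira (and all 7 values in {0, 1, 2, 3, 4, 5, 7} must be used), so Kira = 0.
The 6 still-open variables draw from only 6 values {1, 2, 3, 4, 5, 7}, so each is used; only Priya can be 3, hence Priya = 3.
The 5 still-open variables draw from only 5 values {1, 2, 4, 5, 7}, so each is used; only Frank can be 7, hence Frank = 7.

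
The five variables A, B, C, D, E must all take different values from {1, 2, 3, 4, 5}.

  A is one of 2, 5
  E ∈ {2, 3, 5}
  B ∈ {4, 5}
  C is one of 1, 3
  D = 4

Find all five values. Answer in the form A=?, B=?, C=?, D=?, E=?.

D has just one choice, so D = 4. Strike 4 from B.
B has just one choice, so B = 5. Remove 5 from A, E.
A's domain is down to {2}, so A = 2. Remove 2 from E.
E must be 3 (only option left). Strike 3 from C.
That leaves C = 1.

A=2, B=5, C=1, D=4, E=3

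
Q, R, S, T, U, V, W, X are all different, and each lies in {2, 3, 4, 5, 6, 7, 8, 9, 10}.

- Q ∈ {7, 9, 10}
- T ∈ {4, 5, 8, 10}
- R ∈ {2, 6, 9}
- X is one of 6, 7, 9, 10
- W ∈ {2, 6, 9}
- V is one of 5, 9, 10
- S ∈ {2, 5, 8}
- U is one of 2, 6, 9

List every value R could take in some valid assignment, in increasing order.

Among the 8 variables, 4 fits only T (and all 8 values in {2, 4, 5, 6, 7, 8, 9, 10} must be used), so T = 4.
The 7 still-open variables draw from only 7 values {2, 5, 6, 7, 8, 9, 10}, so each is used; only S can be 8, hence S = 8.
The 6 still-open variables draw from only 6 values {2, 5, 6, 7, 9, 10}, so each is used; only V can be 5, hence V = 5.
R, U, W between them cover only {2, 6, 9} — a naked triple. Remove those values from Q, X.
No further eliminations apply; R can still be any of 2, 6, 9.

2, 6, 9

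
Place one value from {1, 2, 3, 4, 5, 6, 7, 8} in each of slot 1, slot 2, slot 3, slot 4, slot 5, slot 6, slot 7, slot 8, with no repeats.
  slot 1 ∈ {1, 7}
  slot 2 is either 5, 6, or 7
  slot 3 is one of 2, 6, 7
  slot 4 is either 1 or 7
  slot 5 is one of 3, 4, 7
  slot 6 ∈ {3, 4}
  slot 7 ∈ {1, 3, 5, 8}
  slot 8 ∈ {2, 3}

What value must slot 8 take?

2

The 8 variables draw from only 8 values {1, 2, 3, 4, 5, 6, 7, 8}, so each is used; only slot 7 can be 8, hence slot 7 = 8.
The 7 still-open variables draw from only 7 values {1, 2, 3, 4, 5, 6, 7}, so each is used; only slot 2 can be 5, hence slot 2 = 5.
The 6 still-open variables together cover exactly {1, 2, 3, 4, 6, 7} — 6 values for 6 variables — and 6 appears only in slot 3's list, so slot 3 = 6.
The 5 still-open variables draw from only 5 values {1, 2, 3, 4, 7}, so each is used; only slot 8 can be 2, hence slot 8 = 2.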